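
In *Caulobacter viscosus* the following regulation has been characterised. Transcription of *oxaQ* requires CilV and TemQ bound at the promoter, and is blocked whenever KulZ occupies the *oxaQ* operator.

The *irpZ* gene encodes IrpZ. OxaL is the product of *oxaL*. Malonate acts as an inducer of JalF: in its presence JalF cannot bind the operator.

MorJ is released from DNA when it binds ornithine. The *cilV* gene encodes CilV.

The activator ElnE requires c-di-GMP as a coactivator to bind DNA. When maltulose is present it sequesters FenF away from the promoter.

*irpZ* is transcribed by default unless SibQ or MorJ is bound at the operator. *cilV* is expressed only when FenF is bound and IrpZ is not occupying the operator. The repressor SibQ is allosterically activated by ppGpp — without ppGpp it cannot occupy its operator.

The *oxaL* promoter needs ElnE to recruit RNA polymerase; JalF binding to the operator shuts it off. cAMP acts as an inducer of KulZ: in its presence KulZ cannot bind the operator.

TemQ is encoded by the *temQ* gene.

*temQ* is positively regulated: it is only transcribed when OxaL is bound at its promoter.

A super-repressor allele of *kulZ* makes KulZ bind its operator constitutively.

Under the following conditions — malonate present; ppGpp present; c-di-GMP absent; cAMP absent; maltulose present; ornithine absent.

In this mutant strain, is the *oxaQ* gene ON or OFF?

OFF

ppGpp is present, so SibQ is active.
Ornithine is absent, so MorJ is active.
With repressor SibQ bound, *irpZ* is not transcribed.
So IrpZ is not produced.
Maltulose is present, so FenF is inactive.
Required activator FenF is absent, so *cilV* is not transcribed.
So CilV is not produced.
KulZ is constitutively active in this strain.
Malonate is present, so JalF is inactive.
c-di-GMP is absent, so ElnE is inactive.
Required activator ElnE is absent, so *oxaL* is not transcribed.
So OxaL is not produced.
Required activator OxaL is absent, so *temQ* is not transcribed.
So TemQ is not produced.
With repressor KulZ bound, *oxaQ* is not transcribed.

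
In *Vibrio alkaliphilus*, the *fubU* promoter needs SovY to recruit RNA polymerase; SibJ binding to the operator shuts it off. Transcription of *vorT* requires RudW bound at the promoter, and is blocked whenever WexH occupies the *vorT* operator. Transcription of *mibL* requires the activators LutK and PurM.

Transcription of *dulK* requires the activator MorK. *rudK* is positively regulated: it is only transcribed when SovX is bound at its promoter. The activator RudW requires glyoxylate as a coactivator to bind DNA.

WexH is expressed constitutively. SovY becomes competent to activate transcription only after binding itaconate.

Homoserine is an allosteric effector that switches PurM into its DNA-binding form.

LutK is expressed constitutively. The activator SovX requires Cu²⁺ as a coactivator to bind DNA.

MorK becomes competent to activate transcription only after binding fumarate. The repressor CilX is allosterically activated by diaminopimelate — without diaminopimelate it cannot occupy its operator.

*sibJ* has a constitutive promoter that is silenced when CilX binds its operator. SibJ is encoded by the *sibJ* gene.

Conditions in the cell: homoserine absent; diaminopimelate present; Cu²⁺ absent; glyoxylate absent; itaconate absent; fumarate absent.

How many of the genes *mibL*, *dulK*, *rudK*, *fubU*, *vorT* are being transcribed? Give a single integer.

LutK is produced constitutively and is active.
Homoserine is absent, so PurM is inactive.
Required activator PurM is absent, so *mibL* is not transcribed.
→ *mibL* is OFF.
Fumarate is absent, so MorK is inactive.
Required activator MorK is absent, so *dulK* is not transcribed.
→ *dulK* is OFF.
Cu²⁺ is absent, so SovX is inactive.
Required activator SovX is absent, so *rudK* is not transcribed.
→ *rudK* is OFF.
Itaconate is absent, so SovY is inactive.
Diaminopimelate is present, so CilX is active.
With repressor CilX bound, *sibJ* is not transcribed.
So SibJ is not produced.
Required activator SovY is absent, so *fubU* is not transcribed.
→ *fubU* is OFF.
WexH is produced constitutively and is active.
Glyoxylate is absent, so RudW is inactive.
With repressor WexH bound, *vorT* is not transcribed.
→ *vorT* is OFF.
0 of the 5 genes are transcribed.

0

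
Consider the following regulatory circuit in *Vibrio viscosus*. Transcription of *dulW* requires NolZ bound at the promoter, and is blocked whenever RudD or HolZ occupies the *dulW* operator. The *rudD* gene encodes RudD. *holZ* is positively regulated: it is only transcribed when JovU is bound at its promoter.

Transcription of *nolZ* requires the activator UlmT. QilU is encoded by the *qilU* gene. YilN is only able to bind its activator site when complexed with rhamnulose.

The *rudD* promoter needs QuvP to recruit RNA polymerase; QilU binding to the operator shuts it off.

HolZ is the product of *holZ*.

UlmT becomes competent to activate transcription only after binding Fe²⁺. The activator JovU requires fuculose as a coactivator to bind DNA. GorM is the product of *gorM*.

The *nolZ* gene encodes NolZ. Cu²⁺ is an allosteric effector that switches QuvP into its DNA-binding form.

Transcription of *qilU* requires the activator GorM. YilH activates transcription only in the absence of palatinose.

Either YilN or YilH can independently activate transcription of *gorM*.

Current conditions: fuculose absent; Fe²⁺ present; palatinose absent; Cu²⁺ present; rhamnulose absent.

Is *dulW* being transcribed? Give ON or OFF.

Rhamnulose is absent, so YilN is inactive.
Palatinose is absent, so YilH is active.
Activator YilH is present, so *gorM* is transcribed.
So GorM is produced and active.
No repressor is bound and GorM is active, so *qilU* is transcribed.
So QilU is produced and active.
Cu²⁺ is present, so QuvP is active.
With repressor QilU bound, *rudD* is not transcribed.
So RudD is not produced.
Fe²⁺ is present, so UlmT is active.
No repressor is bound and UlmT is active, so *nolZ* is transcribed.
So NolZ is produced and active.
Fuculose is absent, so JovU is inactive.
Required activator JovU is absent, so *holZ* is not transcribed.
So HolZ is not produced.
No repressor is bound and NolZ is active, so *dulW* is transcribed.

ON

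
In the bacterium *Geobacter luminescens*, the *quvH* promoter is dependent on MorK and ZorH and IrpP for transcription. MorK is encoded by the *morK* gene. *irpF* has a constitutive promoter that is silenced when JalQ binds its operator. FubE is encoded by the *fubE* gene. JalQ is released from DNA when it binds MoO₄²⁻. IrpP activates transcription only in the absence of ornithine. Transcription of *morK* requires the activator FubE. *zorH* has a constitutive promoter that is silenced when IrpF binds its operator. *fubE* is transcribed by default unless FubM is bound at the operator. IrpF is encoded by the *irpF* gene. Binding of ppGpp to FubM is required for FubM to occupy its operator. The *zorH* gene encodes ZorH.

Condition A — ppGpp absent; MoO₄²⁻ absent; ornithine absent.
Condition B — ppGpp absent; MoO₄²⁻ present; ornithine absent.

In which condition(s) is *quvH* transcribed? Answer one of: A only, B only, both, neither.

Condition A:
ppGpp is absent, so FubM is inactive.
With no repressor bound, *fubE* is transcribed.
So FubE is produced and active.
No repressor is bound and FubE is active, so *morK* is transcribed.
So MorK is produced and active.
MoO₄²⁻ is absent, so JalQ is active.
With repressor JalQ bound, *irpF* is not transcribed.
So IrpF is not produced.
With no repressor bound, *zorH* is transcribed.
So ZorH is produced and active.
Ornithine is absent, so IrpP is active.
No repressor is bound and MorK and ZorH and IrpP are active, so *quvH* is transcribed.
→ *quvH* is ON in A.
Condition B:
ppGpp is absent, so FubM is inactive.
With no repressor bound, *fubE* is transcribed.
So FubE is produced and active.
No repressor is bound and FubE is active, so *morK* is transcribed.
So MorK is produced and active.
MoO₄²⁻ is present, so JalQ is inactive.
With no repressor bound, *irpF* is transcribed.
So IrpF is produced and active.
With repressor IrpF bound, *zorH* is not transcribed.
So ZorH is not produced.
Ornithine is absent, so IrpP is active.
Required activator ZorH is absent, so *quvH* is not transcribed.
→ *quvH* is OFF in B.

A only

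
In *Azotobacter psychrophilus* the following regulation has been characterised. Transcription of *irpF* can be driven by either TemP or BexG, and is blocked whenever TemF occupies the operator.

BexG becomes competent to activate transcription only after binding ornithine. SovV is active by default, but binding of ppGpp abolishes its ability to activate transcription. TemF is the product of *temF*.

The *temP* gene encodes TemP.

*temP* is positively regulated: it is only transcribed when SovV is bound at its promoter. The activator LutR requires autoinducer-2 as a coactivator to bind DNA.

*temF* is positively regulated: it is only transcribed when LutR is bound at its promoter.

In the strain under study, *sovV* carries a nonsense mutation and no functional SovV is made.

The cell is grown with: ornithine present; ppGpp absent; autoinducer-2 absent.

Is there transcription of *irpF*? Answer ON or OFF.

ON

SovV is non-functional in this strain, so it has no effect.
Required activator SovV is absent, so *temP* is not transcribed.
So TemP is not produced.
Ornithine is present, so BexG is active.
Autoinducer-2 is absent, so LutR is inactive.
Required activator LutR is absent, so *temF* is not transcribed.
So TemF is not produced.
Activator BexG is present, so *irpF* is transcribed.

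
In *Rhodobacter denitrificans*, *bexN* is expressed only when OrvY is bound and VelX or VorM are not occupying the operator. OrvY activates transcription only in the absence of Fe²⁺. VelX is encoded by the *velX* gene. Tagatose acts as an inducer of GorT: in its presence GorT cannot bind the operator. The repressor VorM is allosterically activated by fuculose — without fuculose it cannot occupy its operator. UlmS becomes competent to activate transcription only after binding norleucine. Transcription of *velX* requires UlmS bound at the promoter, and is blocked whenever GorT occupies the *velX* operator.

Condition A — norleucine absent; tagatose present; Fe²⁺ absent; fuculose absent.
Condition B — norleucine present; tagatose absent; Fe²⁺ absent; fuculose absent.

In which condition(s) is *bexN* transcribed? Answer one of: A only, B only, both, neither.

both

Condition A:
Norleucine is absent, so UlmS is inactive.
Tagatose is present, so GorT is inactive.
Required activator UlmS is absent, so *velX* is not transcribed.
So VelX is not produced.
Fe²⁺ is absent, so OrvY is active.
Fuculose is absent, so VorM is inactive.
No repressor is bound and OrvY is active, so *bexN* is transcribed.
→ *bexN* is ON in A.
Condition B:
Norleucine is present, so UlmS is active.
Tagatose is absent, so GorT is active.
With repressor GorT bound, *velX* is not transcribed.
So VelX is not produced.
Fe²⁺ is absent, so OrvY is active.
Fuculose is absent, so VorM is inactive.
No repressor is bound and OrvY is active, so *bexN* is transcribed.
→ *bexN* is ON in B.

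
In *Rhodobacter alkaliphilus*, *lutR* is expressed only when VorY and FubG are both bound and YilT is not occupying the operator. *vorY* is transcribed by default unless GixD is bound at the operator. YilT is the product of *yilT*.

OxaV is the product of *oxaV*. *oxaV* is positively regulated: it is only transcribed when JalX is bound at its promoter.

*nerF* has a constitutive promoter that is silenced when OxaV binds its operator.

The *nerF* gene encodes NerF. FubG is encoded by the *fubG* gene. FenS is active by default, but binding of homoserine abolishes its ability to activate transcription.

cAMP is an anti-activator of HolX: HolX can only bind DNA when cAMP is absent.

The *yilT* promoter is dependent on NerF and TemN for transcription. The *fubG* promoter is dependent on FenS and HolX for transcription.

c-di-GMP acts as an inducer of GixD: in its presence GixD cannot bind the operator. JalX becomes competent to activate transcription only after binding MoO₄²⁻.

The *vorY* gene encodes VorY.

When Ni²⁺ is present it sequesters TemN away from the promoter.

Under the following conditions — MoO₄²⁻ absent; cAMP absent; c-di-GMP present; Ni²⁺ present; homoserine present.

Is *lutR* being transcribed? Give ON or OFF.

OFF

c-di-GMP is present, so GixD is inactive.
With no repressor bound, *vorY* is transcribed.
So VorY is produced and active.
MoO₄²⁻ is absent, so JalX is inactive.
Required activator JalX is absent, so *oxaV* is not transcribed.
So OxaV is not produced.
With no repressor bound, *nerF* is transcribed.
So NerF is produced and active.
Ni²⁺ is present, so TemN is inactive.
Required activator TemN is absent, so *yilT* is not transcribed.
So YilT is not produced.
Homoserine is present, so FenS is inactive.
cAMP is absent, so HolX is active.
Required activator FenS is absent, so *fubG* is not transcribed.
So FubG is not produced.
Required activator FubG is absent, so *lutR* is not transcribed.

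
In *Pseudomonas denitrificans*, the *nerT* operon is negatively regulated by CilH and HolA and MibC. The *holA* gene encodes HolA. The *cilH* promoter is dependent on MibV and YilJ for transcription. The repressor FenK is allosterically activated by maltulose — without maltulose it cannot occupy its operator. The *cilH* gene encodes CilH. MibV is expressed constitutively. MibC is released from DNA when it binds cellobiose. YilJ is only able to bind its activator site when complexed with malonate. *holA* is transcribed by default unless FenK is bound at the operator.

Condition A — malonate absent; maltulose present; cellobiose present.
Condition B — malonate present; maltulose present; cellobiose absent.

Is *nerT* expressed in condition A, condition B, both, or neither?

A only

Condition A:
MibV is produced constitutively and is active.
Malonate is absent, so YilJ is inactive.
Required activator YilJ is absent, so *cilH* is not transcribed.
So CilH is not produced.
Maltulose is present, so FenK is active.
With repressor FenK bound, *holA* is not transcribed.
So HolA is not produced.
Cellobiose is present, so MibC is inactive.
With no repressor bound, *nerT* is transcribed.
→ *nerT* is ON in A.
Condition B:
MibV is produced constitutively and is active.
Malonate is present, so YilJ is active.
No repressor is bound and MibV and YilJ are active, so *cilH* is transcribed.
So CilH is produced and active.
Maltulose is present, so FenK is active.
With repressor FenK bound, *holA* is not transcribed.
So HolA is not produced.
Cellobiose is absent, so MibC is active.
With repressor CilH bound, *nerT* is not transcribed.
→ *nerT* is OFF in B.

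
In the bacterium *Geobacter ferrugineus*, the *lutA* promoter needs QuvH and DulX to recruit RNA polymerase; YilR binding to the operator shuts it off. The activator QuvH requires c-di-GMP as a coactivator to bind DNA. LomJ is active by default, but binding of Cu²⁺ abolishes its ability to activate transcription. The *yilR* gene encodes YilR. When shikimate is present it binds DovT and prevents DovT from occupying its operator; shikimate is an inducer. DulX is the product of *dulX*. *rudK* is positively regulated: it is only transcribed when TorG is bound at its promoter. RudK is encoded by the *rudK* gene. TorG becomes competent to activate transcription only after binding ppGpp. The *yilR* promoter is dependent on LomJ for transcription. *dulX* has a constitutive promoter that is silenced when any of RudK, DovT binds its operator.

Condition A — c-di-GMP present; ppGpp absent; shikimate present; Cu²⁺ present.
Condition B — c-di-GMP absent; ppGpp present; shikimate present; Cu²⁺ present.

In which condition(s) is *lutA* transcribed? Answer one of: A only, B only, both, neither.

Condition A:
c-di-GMP is present, so QuvH is active.
ppGpp is absent, so TorG is inactive.
Required activator TorG is absent, so *rudK* is not transcribed.
So RudK is not produced.
Shikimate is present, so DovT is inactive.
With no repressor bound, *dulX* is transcribed.
So DulX is produced and active.
Cu²⁺ is present, so LomJ is inactive.
Required activator LomJ is absent, so *yilR* is not transcribed.
So YilR is not produced.
No repressor is bound and QuvH and DulX are active, so *lutA* is transcribed.
→ *lutA* is ON in A.
Condition B:
c-di-GMP is absent, so QuvH is inactive.
ppGpp is present, so TorG is active.
No repressor is bound and TorG is active, so *rudK* is transcribed.
So RudK is produced and active.
Shikimate is present, so DovT is inactive.
With repressor RudK bound, *dulX* is not transcribed.
So DulX is not produced.
Cu²⁺ is present, so LomJ is inactive.
Required activator LomJ is absent, so *yilR* is not transcribed.
So YilR is not produced.
Required activator QuvH is absent, so *lutA* is not transcribed.
→ *lutA* is OFF in B.

A only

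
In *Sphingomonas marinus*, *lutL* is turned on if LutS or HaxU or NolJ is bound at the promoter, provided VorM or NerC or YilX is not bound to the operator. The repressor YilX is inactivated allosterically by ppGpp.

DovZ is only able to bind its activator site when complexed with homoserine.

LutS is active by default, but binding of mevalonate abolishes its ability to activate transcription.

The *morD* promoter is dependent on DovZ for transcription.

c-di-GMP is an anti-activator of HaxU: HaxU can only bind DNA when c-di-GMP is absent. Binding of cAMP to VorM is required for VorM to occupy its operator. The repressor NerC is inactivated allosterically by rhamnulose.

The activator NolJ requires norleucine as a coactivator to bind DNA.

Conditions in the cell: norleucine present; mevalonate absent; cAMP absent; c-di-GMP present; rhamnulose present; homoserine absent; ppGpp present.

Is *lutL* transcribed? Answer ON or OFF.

Mevalonate is absent, so LutS is active.
cAMP is absent, so VorM is inactive.
Rhamnulose is present, so NerC is inactive.
c-di-GMP is present, so HaxU is inactive.
Norleucine is present, so NolJ is active.
ppGpp is present, so YilX is inactive.
Activator LutS is present, so *lutL* is transcribed.

ON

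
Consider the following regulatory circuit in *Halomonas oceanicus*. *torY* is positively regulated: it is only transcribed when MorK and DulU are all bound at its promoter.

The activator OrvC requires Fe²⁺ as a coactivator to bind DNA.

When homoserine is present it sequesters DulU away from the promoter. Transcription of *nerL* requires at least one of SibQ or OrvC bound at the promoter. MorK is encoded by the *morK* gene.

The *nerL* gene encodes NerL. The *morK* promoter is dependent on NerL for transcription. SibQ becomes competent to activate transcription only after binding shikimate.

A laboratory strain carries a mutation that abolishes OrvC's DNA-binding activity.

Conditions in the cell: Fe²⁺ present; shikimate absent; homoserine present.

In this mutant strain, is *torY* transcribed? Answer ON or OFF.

OFF

Shikimate is absent, so SibQ is inactive.
OrvC is non-functional in this strain, so it has no effect.
No activator is available at the *nerL* promoter, so *nerL* is not transcribed.
So NerL is not produced.
Required activator NerL is absent, so *morK* is not transcribed.
So MorK is not produced.
Homoserine is present, so DulU is inactive.
Required activator MorK is absent, so *torY* is not transcribed.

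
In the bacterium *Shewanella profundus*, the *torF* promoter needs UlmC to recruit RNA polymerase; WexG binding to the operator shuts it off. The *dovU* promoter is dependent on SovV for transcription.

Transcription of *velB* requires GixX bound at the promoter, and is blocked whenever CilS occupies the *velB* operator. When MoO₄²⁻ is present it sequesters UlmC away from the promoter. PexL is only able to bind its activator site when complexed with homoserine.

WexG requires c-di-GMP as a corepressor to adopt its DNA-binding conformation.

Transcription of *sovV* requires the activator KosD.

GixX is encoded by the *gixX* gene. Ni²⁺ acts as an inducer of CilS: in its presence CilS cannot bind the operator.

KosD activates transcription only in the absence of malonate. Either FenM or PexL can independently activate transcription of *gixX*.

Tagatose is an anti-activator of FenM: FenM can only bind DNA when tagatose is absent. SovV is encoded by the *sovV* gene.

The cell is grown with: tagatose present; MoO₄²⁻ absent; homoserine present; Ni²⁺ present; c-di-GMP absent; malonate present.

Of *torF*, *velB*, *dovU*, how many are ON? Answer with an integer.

2

MoO₄²⁻ is absent, so UlmC is active.
c-di-GMP is absent, so WexG is inactive.
No repressor is bound and UlmC is active, so *torF* is transcribed.
→ *torF* is ON.
Ni²⁺ is present, so CilS is inactive.
Tagatose is present, so FenM is inactive.
Homoserine is present, so PexL is active.
Activator PexL is present, so *gixX* is transcribed.
So GixX is produced and active.
No repressor is bound and GixX is active, so *velB* is transcribed.
→ *velB* is ON.
Malonate is present, so KosD is inactive.
Required activator KosD is absent, so *sovV* is not transcribed.
So SovV is not produced.
Required activator SovV is absent, so *dovU* is not transcribed.
→ *dovU* is OFF.
2 of the 3 genes are transcribed.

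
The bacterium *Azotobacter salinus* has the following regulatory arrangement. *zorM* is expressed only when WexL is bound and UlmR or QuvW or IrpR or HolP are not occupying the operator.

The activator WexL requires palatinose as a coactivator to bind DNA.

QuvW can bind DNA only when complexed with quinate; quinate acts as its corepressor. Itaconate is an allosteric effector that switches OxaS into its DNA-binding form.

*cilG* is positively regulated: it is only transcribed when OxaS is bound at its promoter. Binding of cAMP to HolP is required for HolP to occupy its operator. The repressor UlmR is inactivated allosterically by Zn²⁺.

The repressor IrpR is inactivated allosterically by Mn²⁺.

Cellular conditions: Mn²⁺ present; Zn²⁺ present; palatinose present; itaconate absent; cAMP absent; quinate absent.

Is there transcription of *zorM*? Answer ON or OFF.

ON

Zn²⁺ is present, so UlmR is inactive.
Palatinose is present, so WexL is active.
Quinate is absent, so QuvW is inactive.
Mn²⁺ is present, so IrpR is inactive.
cAMP is absent, so HolP is inactive.
No repressor is bound and WexL is active, so *zorM* is transcribed.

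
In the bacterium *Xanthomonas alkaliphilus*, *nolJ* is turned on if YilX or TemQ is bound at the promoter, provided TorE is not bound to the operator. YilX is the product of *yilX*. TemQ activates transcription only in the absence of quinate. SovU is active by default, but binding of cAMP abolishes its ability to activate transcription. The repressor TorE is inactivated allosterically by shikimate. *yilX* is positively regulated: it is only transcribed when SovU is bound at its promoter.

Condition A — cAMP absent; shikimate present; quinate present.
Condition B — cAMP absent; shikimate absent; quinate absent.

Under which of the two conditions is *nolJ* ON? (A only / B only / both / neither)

A only

Condition A:
cAMP is absent, so SovU is active.
No repressor is bound and SovU is active, so *yilX* is transcribed.
So YilX is produced and active.
Shikimate is present, so TorE is inactive.
Quinate is present, so TemQ is inactive.
Activator YilX is present, so *nolJ* is transcribed.
→ *nolJ* is ON in A.
Condition B:
cAMP is absent, so SovU is active.
No repressor is bound and SovU is active, so *yilX* is transcribed.
So YilX is produced and active.
Shikimate is absent, so TorE is active.
Quinate is absent, so TemQ is active.
With repressor TorE bound, *nolJ* is not transcribed.
→ *nolJ* is OFF in B.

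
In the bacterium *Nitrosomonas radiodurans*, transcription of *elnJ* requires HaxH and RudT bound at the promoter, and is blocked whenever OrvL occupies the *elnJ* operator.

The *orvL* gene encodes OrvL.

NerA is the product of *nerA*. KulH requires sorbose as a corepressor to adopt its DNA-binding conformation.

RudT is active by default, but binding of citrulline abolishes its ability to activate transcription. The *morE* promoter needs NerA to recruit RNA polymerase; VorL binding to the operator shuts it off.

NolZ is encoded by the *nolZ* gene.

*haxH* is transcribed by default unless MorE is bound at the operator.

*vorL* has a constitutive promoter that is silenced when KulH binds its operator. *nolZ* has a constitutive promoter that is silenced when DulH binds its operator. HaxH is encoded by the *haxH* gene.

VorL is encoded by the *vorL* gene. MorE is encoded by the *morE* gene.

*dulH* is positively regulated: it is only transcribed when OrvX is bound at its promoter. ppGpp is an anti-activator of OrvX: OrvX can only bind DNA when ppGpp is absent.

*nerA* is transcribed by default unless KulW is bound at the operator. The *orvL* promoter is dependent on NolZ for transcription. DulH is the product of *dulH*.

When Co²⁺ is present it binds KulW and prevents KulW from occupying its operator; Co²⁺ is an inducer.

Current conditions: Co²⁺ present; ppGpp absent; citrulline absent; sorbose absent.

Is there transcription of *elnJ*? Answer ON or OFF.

Co²⁺ is present, so KulW is inactive.
With no repressor bound, *nerA* is transcribed.
So NerA is produced and active.
Sorbose is absent, so KulH is inactive.
With no repressor bound, *vorL* is transcribed.
So VorL is produced and active.
With repressor VorL bound, *morE* is not transcribed.
So MorE is not produced.
With no repressor bound, *haxH* is transcribed.
So HaxH is produced and active.
Citrulline is absent, so RudT is active.
ppGpp is absent, so OrvX is active.
No repressor is bound and OrvX is active, so *dulH* is transcribed.
So DulH is produced and active.
With repressor DulH bound, *nolZ* is not transcribed.
So NolZ is not produced.
Required activator NolZ is absent, so *orvL* is not transcribed.
So OrvL is not produced.
No repressor is bound and HaxH and RudT are active, so *elnJ* is transcribed.

ON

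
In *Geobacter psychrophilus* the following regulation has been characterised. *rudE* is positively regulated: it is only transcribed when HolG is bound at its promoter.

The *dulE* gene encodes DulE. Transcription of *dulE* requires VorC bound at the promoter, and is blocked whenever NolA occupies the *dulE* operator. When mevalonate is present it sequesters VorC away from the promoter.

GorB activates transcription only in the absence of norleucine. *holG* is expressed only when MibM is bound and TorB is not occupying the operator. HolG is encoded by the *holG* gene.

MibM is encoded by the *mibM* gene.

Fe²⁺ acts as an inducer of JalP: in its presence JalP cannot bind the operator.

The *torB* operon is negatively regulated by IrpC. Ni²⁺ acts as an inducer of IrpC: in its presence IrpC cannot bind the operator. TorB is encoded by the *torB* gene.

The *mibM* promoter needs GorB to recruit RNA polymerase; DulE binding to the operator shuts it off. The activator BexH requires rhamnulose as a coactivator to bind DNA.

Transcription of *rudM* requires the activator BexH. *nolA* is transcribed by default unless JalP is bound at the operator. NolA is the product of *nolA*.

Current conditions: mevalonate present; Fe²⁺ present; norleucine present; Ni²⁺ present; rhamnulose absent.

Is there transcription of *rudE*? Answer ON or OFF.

OFF

Fe²⁺ is present, so JalP is inactive.
With no repressor bound, *nolA* is transcribed.
So NolA is produced and active.
Mevalonate is present, so VorC is inactive.
With repressor NolA bound, *dulE* is not transcribed.
So DulE is not produced.
Norleucine is present, so GorB is inactive.
Required activator GorB is absent, so *mibM* is not transcribed.
So MibM is not produced.
Ni²⁺ is present, so IrpC is inactive.
With no repressor bound, *torB* is transcribed.
So TorB is produced and active.
With repressor TorB bound, *holG* is not transcribed.
So HolG is not produced.
Required activator HolG is absent, so *rudE* is not transcribed.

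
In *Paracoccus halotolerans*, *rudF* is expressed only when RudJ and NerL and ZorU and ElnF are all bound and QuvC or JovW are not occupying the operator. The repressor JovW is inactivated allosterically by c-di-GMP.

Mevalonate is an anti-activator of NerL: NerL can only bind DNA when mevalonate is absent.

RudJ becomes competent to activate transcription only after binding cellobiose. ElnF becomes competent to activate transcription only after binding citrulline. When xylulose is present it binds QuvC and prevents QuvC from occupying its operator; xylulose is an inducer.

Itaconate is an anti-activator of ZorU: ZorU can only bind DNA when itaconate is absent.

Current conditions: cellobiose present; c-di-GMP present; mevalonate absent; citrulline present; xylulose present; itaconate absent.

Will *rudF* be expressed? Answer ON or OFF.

ON

Cellobiose is present, so RudJ is active.
Mevalonate is absent, so NerL is active.
Itaconate is absent, so ZorU is active.
Xylulose is present, so QuvC is inactive.
c-di-GMP is present, so JovW is inactive.
Citrulline is present, so ElnF is active.
No repressor is bound and RudJ and NerL and ZorU and ElnF are active, so *rudF* is transcribed.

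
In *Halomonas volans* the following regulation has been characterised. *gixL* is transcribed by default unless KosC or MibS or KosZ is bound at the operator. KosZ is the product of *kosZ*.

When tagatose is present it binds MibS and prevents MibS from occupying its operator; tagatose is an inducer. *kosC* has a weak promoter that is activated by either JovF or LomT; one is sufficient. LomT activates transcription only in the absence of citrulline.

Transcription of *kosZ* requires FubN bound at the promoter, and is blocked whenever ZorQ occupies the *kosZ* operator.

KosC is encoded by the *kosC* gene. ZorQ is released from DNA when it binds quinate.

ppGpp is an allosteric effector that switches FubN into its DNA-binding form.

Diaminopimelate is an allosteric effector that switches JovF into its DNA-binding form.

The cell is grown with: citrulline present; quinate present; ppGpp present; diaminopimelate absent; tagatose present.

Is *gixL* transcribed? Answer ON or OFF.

OFF

Diaminopimelate is absent, so JovF is inactive.
Citrulline is present, so LomT is inactive.
No activator is available at the *kosC* promoter, so *kosC* is not transcribed.
So KosC is not produced.
Tagatose is present, so MibS is inactive.
ppGpp is present, so FubN is active.
Quinate is present, so ZorQ is inactive.
No repressor is bound and FubN is active, so *kosZ* is transcribed.
So KosZ is produced and active.
With repressor KosZ bound, *gixL* is not transcribed.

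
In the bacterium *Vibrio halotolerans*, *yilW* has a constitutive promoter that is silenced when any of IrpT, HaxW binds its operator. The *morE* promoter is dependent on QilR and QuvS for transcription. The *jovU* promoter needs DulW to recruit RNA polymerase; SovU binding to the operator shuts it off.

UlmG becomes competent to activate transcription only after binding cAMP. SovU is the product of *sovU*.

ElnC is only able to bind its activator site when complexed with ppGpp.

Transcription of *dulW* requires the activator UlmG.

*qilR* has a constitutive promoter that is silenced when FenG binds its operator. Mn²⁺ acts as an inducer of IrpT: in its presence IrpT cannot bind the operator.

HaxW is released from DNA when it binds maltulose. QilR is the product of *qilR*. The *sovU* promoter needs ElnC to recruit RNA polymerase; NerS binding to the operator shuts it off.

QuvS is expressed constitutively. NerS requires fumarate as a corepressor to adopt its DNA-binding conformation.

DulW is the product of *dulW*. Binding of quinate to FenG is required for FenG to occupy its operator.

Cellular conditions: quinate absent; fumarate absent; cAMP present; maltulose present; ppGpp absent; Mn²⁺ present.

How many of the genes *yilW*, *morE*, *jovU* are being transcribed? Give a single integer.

Mn²⁺ is present, so IrpT is inactive.
Maltulose is present, so HaxW is inactive.
With no repressor bound, *yilW* is transcribed.
→ *yilW* is ON.
Quinate is absent, so FenG is inactive.
With no repressor bound, *qilR* is transcribed.
So QilR is produced and active.
QuvS is produced constitutively and is active.
No repressor is bound and QilR and QuvS are active, so *morE* is transcribed.
→ *morE* is ON.
Fumarate is absent, so NerS is inactive.
ppGpp is absent, so ElnC is inactive.
Required activator ElnC is absent, so *sovU* is not transcribed.
So SovU is not produced.
cAMP is present, so UlmG is active.
No repressor is bound and UlmG is active, so *dulW* is transcribed.
So DulW is produced and active.
No repressor is bound and DulW is active, so *jovU* is transcribed.
→ *jovU* is ON.
3 of the 3 genes are transcribed.

3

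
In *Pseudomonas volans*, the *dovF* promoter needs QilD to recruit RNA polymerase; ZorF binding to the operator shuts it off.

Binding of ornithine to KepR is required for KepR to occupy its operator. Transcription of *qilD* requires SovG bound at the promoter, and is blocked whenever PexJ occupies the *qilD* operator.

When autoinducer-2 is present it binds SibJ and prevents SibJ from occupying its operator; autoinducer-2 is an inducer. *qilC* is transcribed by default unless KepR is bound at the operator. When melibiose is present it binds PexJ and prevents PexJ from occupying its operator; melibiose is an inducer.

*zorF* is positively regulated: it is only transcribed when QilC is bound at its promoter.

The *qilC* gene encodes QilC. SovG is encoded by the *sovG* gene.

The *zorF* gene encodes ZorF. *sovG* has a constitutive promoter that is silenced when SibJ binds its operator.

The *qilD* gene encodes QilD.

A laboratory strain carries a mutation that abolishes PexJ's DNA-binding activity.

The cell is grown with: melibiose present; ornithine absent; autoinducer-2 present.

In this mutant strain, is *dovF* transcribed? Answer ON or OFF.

OFF

Autoinducer-2 is present, so SibJ is inactive.
With no repressor bound, *sovG* is transcribed.
So SovG is produced and active.
PexJ is non-functional in this strain, so it has no effect.
No repressor is bound and SovG is active, so *qilD* is transcribed.
So QilD is produced and active.
Ornithine is absent, so KepR is inactive.
With no repressor bound, *qilC* is transcribed.
So QilC is produced and active.
No repressor is bound and QilC is active, so *zorF* is transcribed.
So ZorF is produced and active.
With repressor ZorF bound, *dovF* is not transcribed.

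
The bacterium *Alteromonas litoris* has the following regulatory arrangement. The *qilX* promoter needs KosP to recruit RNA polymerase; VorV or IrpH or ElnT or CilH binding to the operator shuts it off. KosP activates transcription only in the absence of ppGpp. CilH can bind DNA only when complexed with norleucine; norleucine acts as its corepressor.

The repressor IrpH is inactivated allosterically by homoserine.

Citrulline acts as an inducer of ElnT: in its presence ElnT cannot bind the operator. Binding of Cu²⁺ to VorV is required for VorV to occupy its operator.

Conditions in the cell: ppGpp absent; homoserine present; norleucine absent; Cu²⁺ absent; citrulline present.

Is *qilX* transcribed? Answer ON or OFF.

ON

Cu²⁺ is absent, so VorV is inactive.
Homoserine is present, so IrpH is inactive.
Citrulline is present, so ElnT is inactive.
Norleucine is absent, so CilH is inactive.
ppGpp is absent, so KosP is active.
No repressor is bound and KosP is active, so *qilX* is transcribed.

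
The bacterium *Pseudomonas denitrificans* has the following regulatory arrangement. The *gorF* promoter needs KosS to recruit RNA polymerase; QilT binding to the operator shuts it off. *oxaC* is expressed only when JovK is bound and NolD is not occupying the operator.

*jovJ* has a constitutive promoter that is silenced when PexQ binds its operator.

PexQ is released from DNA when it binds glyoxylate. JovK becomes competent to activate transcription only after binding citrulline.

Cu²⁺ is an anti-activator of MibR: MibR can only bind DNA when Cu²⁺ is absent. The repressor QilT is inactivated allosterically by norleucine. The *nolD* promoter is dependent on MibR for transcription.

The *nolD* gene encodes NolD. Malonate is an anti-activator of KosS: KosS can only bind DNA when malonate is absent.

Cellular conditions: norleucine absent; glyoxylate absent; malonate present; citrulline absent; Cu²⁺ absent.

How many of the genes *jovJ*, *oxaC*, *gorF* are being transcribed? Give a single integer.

0

Glyoxylate is absent, so PexQ is active.
With repressor PexQ bound, *jovJ* is not transcribed.
→ *jovJ* is OFF.
Citrulline is absent, so JovK is inactive.
Cu²⁺ is absent, so MibR is active.
No repressor is bound and MibR is active, so *nolD* is transcribed.
So NolD is produced and active.
With repressor NolD bound, *oxaC* is not transcribed.
→ *oxaC* is OFF.
Norleucine is absent, so QilT is active.
Malonate is present, so KosS is inactive.
With repressor QilT bound, *gorF* is not transcribed.
→ *gorF* is OFF.
0 of the 3 genes are transcribed.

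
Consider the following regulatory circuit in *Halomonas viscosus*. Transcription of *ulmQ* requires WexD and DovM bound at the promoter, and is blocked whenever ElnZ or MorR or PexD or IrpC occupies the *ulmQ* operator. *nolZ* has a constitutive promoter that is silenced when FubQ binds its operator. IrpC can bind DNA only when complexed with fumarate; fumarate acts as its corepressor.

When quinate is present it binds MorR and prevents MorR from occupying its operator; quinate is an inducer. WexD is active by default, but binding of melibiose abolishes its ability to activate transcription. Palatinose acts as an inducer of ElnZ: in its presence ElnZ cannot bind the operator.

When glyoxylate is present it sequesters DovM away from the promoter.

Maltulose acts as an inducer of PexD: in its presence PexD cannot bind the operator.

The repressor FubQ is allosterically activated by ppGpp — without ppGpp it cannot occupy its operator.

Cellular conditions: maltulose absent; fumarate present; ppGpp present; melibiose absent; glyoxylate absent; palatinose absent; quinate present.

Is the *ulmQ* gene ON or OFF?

OFF

Palatinose is absent, so ElnZ is active.
Melibiose is absent, so WexD is active.
Quinate is present, so MorR is inactive.
Glyoxylate is absent, so DovM is active.
Maltulose is absent, so PexD is active.
Fumarate is present, so IrpC is active.
With repressor ElnZ bound, *ulmQ* is not transcribed.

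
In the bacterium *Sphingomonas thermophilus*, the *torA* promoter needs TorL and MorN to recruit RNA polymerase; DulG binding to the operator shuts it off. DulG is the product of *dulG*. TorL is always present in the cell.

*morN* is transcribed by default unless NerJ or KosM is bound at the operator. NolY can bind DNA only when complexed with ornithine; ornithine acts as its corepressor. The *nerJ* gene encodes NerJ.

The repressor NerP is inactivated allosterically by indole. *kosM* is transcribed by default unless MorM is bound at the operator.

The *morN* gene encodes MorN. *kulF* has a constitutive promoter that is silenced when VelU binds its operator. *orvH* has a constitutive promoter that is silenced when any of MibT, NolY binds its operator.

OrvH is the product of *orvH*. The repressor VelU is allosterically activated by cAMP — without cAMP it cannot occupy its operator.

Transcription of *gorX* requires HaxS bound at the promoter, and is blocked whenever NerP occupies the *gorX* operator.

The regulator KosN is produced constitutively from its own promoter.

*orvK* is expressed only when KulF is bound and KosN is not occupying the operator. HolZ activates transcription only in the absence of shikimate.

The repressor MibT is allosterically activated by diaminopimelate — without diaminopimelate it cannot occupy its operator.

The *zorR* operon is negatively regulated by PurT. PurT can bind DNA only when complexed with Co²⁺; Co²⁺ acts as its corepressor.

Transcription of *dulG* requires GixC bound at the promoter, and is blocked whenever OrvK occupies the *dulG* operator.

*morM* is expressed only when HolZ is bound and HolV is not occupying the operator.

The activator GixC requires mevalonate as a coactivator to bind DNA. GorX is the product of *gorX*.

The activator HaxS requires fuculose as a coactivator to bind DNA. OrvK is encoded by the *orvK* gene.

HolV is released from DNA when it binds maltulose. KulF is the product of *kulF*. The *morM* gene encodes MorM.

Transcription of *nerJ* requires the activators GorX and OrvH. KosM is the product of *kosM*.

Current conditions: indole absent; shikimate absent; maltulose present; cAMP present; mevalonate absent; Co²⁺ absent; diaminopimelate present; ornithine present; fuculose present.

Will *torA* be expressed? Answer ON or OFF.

ON

TorL is produced constitutively and is active.
Mevalonate is absent, so GixC is inactive.
cAMP is present, so VelU is active.
With repressor VelU bound, *kulF* is not transcribed.
So KulF is not produced.
KosN is produced constitutively and is active.
With repressor KosN bound, *orvK* is not transcribed.
So OrvK is not produced.
Required activator GixC is absent, so *dulG* is not transcribed.
So DulG is not produced.
Indole is absent, so NerP is active.
Fuculose is present, so HaxS is active.
With repressor NerP bound, *gorX* is not transcribed.
So GorX is not produced.
Diaminopimelate is present, so MibT is active.
Ornithine is present, so NolY is active.
With repressor MibT bound, *orvH* is not transcribed.
So OrvH is not produced.
Required activator GorX is absent, so *nerJ* is not transcribed.
So NerJ is not produced.
Maltulose is present, so HolV is inactive.
Shikimate is absent, so HolZ is active.
No repressor is bound and HolZ is active, so *morM* is transcribed.
So MorM is produced and active.
With repressor MorM bound, *kosM* is not transcribed.
So KosM is not produced.
With no repressor bound, *morN* is transcribed.
So MorN is produced and active.
No repressor is bound and TorL and MorN are active, so *torA* is transcribed.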